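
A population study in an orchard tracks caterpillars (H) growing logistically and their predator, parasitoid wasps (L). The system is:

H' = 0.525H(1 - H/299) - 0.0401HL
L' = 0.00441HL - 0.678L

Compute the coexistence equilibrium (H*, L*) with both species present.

From dL/dt = 0 with L > 0: 0.00441H* = 0.678, so H* = 154.
Substitute into dH/dt = 0: 0.525(1 - 154/299) = 0.0401L*.
The bracket is 0.486, giving L* = 0.255/0.0401 = 6.36.

H* ≈ 154, L* ≈ 6.36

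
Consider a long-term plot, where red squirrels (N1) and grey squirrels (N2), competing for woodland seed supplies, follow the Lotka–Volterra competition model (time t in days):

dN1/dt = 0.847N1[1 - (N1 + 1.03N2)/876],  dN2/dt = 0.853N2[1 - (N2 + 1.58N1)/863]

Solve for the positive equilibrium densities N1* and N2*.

N1* ≈ 20.5, N2* ≈ 831

Setting both brackets to zero gives the nullclines N1 + 1.03N2 = 876 and 1.58N1 + N2 = 863.
Substituting N2 = 863 - 1.58N1 into the first: N1(1 - 1.03·1.58) = 876 - 1.03·863.
So N1* = -12.9/-0.627 = 20.5, and then N2* = 863 - 1.58·20.5 = 831.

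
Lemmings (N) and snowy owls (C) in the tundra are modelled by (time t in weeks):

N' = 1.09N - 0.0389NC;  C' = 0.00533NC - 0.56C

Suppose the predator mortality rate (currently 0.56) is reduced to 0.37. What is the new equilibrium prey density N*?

At the interior fixed point, setting dC/dt = 0 with C > 0 fixes N* = (predator death rate)/(NC coefficient) — independent of the other coefficients.
With the change, N* = 0.37/0.00533 = 69.4; it falls from 105.

N* ≈ 69.4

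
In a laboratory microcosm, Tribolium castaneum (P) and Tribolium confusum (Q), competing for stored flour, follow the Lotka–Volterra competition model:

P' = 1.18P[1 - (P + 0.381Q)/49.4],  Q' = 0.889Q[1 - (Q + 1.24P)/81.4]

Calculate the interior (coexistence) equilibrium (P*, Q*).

P* ≈ 34.9, Q* ≈ 38.2

Setting both brackets to zero gives the nullclines P + 0.381Q = 49.4 and 1.24P + Q = 81.4.
Substituting Q = 81.4 - 1.24P into the first: P(1 - 0.381·1.24) = 49.4 - 0.381·81.4.
So P* = 18.4/0.528 = 34.9, and then Q* = 81.4 - 1.24·34.9 = 38.2.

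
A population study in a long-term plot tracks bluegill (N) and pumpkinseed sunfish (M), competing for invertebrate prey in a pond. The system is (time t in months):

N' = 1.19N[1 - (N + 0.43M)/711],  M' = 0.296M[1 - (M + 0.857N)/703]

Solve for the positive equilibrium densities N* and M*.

N* ≈ 647, M* ≈ 148

Setting both brackets to zero gives the nullclines N + 0.43M = 711 and 0.857N + M = 703.
Substituting M = 703 - 0.857N into the first: N(1 - 0.43·0.857) = 711 - 0.43·703.
So N* = 409/0.631 = 647, and then M* = 703 - 0.857·647 = 148.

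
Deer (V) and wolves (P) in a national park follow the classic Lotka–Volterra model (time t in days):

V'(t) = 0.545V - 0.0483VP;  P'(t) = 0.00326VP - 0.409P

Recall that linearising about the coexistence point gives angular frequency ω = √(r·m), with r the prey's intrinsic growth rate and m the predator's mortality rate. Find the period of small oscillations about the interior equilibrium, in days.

T ≈ 13.3 days

Here r = 0.545 and m = 0.409, so r·m = 0.223.
ω = √0.223 = 0.472 per day, hence T = 2π/ω ≈ 13.3 days.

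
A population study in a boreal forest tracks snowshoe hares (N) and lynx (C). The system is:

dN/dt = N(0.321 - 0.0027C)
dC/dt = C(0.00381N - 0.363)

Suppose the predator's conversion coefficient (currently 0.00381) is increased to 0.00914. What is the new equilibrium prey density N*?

N* ≈ 39.7

At the interior fixed point, setting dC/dt = 0 with C > 0 fixes N* = (predator death rate)/(NC coefficient) — independent of the other coefficients.
With the change, N* = 0.363/0.00914 = 39.7; it falls from 95.3.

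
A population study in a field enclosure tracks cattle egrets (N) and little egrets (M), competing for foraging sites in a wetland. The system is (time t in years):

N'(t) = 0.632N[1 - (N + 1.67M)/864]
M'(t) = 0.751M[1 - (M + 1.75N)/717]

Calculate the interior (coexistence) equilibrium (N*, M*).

Setting both brackets to zero gives the nullclines N + 1.67M = 864 and 1.75N + M = 717.
Substituting M = 717 - 1.75N into the first: N(1 - 1.67·1.75) = 864 - 1.67·717.
So N* = -333/-1.92 = 173, and then M* = 717 - 1.75·173 = 414.

N* ≈ 173, M* ≈ 414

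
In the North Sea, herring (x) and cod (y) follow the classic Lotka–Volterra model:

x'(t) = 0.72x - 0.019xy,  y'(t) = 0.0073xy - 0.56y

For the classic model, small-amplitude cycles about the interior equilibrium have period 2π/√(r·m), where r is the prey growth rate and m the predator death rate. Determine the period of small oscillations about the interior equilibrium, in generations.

T ≈ 9.9 generations

Here r = 0.72 and m = 0.56, so r·m = 0.403.
ω = √0.403 = 0.635 per generation, hence T = 2π/ω ≈ 9.9 generations.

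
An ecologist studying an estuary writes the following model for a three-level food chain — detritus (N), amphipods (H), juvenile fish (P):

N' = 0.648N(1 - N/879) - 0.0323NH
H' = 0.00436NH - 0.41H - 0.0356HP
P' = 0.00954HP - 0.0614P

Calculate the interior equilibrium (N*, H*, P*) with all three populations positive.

From dP/dt = 0: 0.00954H* = 0.0614, so H* = 6.44.
From dN/dt = 0: 0.648(1 - N*/879) = 0.0323·6.44, giving N* = 879·(1 - 0.321) = 597.
From dH/dt = 0: 0.00436·597 - 0.41 = 0.0356P*, so P* = 2.19/0.0356 = 61.6.

N* ≈ 597, H* ≈ 6.44, P* ≈ 61.6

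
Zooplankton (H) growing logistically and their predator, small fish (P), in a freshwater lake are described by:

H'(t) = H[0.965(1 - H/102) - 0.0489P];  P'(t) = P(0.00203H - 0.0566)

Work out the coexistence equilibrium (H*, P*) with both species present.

From dP/dt = 0 with P > 0: 0.00203H* = 0.0566, so H* = 27.9.
Substitute into dH/dt = 0: 0.965(1 - 27.9/102) = 0.0489P*.
The bracket is 0.727, giving P* = 0.701/0.0489 = 14.3.

H* ≈ 27.9, P* ≈ 14.3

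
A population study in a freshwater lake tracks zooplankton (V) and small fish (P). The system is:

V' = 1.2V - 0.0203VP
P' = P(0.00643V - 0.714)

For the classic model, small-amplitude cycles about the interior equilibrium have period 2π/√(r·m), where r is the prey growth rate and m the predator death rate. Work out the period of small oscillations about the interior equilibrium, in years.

Here r = 1.2 and m = 0.714, so r·m = 0.857.
ω = √0.857 = 0.926 per year, hence T = 2π/ω ≈ 6.79 years.

T ≈ 6.79 years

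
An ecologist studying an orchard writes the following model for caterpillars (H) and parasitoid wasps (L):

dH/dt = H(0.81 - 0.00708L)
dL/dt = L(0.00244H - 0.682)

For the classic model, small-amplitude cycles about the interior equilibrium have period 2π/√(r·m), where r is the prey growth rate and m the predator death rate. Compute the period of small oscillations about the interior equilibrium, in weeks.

T ≈ 8.45 weeks

Here r = 0.81 and m = 0.682, so r·m = 0.552.
ω = √0.552 = 0.743 per week, hence T = 2π/ω ≈ 8.45 weeks.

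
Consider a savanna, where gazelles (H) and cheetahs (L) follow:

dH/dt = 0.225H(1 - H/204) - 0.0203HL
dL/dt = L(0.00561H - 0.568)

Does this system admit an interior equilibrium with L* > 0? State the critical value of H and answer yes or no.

The predator equation gives dL/dt > 0 only when H > 0.568/0.00561 = 101.
Without the predator, H → K = 204. Since 204 > 101, the predator can invade and persist.

Threshold H = 101; K > 101, so yes, the predator persists.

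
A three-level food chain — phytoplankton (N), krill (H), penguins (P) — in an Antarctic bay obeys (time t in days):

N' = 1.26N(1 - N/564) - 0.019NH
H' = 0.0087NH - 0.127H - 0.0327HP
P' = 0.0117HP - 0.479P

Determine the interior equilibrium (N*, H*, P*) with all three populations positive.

From dP/dt = 0: 0.0117H* = 0.479, so H* = 40.9.
From dN/dt = 0: 1.26(1 - N*/564) = 0.019·40.9, giving N* = 564·(1 - 0.617) = 216.
From dH/dt = 0: 0.0087·216 - 0.127 = 0.0327P*, so P* = 1.75/0.0327 = 53.5.

N* ≈ 216, H* ≈ 40.9, P* ≈ 53.5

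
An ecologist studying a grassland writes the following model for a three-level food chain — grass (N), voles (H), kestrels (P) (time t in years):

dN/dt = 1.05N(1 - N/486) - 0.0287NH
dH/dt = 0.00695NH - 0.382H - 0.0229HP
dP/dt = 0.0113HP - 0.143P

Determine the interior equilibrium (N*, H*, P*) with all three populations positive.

From dP/dt = 0: 0.0113H* = 0.143, so H* = 12.7.
From dN/dt = 0: 1.05(1 - N*/486) = 0.0287·12.7, giving N* = 486·(1 - 0.346) = 318.
From dH/dt = 0: 0.00695·318 - 0.382 = 0.0229P*, so P* = 1.83/0.0229 = 79.8.

N* ≈ 318, H* ≈ 12.7, P* ≈ 79.8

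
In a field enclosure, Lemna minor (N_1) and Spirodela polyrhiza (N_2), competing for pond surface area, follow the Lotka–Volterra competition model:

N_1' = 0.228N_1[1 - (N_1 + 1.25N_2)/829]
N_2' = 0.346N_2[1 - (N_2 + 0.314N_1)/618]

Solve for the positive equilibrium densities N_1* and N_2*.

N_1* ≈ 93, N_2* ≈ 589

Setting both brackets to zero gives the nullclines N_1 + 1.25N_2 = 829 and 0.314N_1 + N_2 = 618.
Substituting N_2 = 618 - 0.314N_1 into the first: N_1(1 - 1.25·0.314) = 829 - 1.25·618.
So N_1* = 56.5/0.607 = 93, and then N_2* = 618 - 0.314·93 = 589.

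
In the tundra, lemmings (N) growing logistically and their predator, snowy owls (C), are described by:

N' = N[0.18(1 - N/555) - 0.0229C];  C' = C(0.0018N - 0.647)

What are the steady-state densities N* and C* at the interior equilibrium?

From dC/dt = 0 with C > 0: 0.0018N* = 0.647, so N* = 359.
Substitute into dN/dt = 0: 0.18(1 - 359/555) = 0.0229C*.
The bracket is 0.352, giving C* = 0.0634/0.0229 = 2.77.

N* ≈ 359, C* ≈ 2.77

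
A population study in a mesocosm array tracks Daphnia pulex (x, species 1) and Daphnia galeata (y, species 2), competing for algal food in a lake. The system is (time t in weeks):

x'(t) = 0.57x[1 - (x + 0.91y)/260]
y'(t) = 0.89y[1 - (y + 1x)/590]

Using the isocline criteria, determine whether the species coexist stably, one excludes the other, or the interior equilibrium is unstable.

species 2 excludes species 1

Compare the nullcline intercepts: K1/α12 = 260/0.91 = 286 < K2 = 590; K2/α21 = 590/1 = 590 > K1 = 260.
Since the inequalities point opposite ways, species 2 can invade but species 1 cannot.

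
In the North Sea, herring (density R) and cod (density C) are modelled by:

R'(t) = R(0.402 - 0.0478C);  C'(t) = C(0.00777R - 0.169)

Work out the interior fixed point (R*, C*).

R* ≈ 21.8, C* ≈ 8.41

Set dC/dt = 0 with C > 0: 0.00777R - 0.169 = 0, so R* = 0.169/0.00777 = 21.8.
Set dR/dt = 0 with R > 0: 0.402 - 0.0478C = 0, so C* = 0.402/0.0478 = 8.41.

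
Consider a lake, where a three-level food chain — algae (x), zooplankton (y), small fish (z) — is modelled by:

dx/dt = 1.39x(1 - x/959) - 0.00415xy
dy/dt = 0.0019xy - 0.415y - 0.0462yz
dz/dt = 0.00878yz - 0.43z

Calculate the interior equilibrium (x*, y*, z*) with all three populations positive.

From dz/dt = 0: 0.00878y* = 0.43, so y* = 49.
From dx/dt = 0: 1.39(1 - x*/959) = 0.00415·49, giving x* = 959·(1 - 0.146) = 819.
From dy/dt = 0: 0.0019·819 - 0.415 = 0.0462z*, so z* = 1.14/0.0462 = 24.7.

x* ≈ 819, y* ≈ 49, z* ≈ 24.7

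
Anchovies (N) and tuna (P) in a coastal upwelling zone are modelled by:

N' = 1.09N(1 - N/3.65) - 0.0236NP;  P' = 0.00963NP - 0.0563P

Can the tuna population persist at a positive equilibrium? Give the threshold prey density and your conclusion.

The predator equation gives dP/dt > 0 only when N > 0.0563/0.00963 = 5.85.
Without the predator, N → K = 3.65. Since 3.65 < 5.85, the predator cannot invade.

Threshold N = 5.85; K < 5.85, so no, the predator goes extinct.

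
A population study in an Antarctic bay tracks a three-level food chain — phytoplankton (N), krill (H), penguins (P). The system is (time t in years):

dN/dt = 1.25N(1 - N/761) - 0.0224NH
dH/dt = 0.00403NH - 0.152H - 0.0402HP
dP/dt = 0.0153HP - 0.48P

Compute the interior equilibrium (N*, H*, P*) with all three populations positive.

From dP/dt = 0: 0.0153H* = 0.48, so H* = 31.4.
From dN/dt = 0: 1.25(1 - N*/761) = 0.0224·31.4, giving N* = 761·(1 - 0.562) = 333.
From dH/dt = 0: 0.00403·333 - 0.152 = 0.0402P*, so P* = 1.19/0.0402 = 29.6.

N* ≈ 333, H* ≈ 31.4, P* ≈ 29.6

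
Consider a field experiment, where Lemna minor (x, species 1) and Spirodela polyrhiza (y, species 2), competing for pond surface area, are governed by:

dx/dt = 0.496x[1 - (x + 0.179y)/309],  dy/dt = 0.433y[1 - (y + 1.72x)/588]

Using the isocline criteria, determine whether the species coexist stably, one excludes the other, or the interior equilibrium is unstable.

stable coexistence

Compare the nullcline intercepts: K1/α12 = 309/0.179 = 1730 > K2 = 588; K2/α21 = 588/1.72 = 342 > K1 = 309.
Since both inequalities hold, each species can invade when rare, so the interior equilibrium is stable.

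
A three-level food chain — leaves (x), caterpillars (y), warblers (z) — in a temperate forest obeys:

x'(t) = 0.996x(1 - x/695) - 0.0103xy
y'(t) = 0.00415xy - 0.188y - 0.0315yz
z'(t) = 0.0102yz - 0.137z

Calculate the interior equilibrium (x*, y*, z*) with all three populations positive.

From dz/dt = 0: 0.0102y* = 0.137, so y* = 13.4.
From dx/dt = 0: 0.996(1 - x*/695) = 0.0103·13.4, giving x* = 695·(1 - 0.139) = 598.
From dy/dt = 0: 0.00415·598 - 0.188 = 0.0315z*, so z* = 2.3/0.0315 = 72.9.

x* ≈ 598, y* ≈ 13.4, z* ≈ 72.9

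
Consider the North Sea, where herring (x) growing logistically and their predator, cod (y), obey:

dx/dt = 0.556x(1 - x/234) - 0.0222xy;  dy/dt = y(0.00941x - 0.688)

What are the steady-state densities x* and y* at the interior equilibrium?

From dy/dt = 0 with y > 0: 0.00941x* = 0.688, so x* = 73.1.
Substitute into dx/dt = 0: 0.556(1 - 73.1/234) = 0.0222y*.
The bracket is 0.688, giving y* = 0.382/0.0222 = 17.2.

x* ≈ 73.1, y* ≈ 17.2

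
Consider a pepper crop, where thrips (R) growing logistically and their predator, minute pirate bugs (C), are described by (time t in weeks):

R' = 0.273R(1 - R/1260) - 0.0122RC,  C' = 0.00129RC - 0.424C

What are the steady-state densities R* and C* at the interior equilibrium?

From dC/dt = 0 with C > 0: 0.00129R* = 0.424, so R* = 329.
Substitute into dR/dt = 0: 0.273(1 - 329/1260) = 0.0122C*.
The bracket is 0.739, giving C* = 0.202/0.0122 = 16.5.

R* ≈ 329, C* ≈ 16.5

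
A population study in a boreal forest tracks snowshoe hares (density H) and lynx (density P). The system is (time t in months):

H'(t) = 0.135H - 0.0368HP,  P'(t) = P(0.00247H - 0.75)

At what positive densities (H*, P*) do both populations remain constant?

H* ≈ 304, P* ≈ 3.67

Set dP/dt = 0 with P > 0: 0.00247H - 0.75 = 0, so H* = 0.75/0.00247 = 304.
Set dH/dt = 0 with H > 0: 0.135 - 0.0368P = 0, so P* = 0.135/0.0368 = 3.67.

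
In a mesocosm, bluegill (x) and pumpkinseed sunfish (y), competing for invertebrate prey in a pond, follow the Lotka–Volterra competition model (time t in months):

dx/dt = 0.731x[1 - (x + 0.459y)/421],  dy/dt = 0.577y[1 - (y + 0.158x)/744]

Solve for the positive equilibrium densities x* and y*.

x* ≈ 85.7, y* ≈ 730

Setting both brackets to zero gives the nullclines x + 0.459y = 421 and 0.158x + y = 744.
Substituting y = 744 - 0.158x into the first: x(1 - 0.459·0.158) = 421 - 0.459·744.
So x* = 79.5/0.927 = 85.7, and then y* = 744 - 0.158·85.7 = 730.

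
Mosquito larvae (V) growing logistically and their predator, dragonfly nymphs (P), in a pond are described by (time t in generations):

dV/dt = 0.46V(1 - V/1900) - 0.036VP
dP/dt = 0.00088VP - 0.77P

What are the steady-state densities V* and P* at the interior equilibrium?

V* ≈ 875, P* ≈ 6.89

From dP/dt = 0 with P > 0: 0.00088V* = 0.77, so V* = 875.
Substitute into dV/dt = 0: 0.46(1 - 875/1900) = 0.036P*.
The bracket is 0.539, giving P* = 0.248/0.036 = 6.89.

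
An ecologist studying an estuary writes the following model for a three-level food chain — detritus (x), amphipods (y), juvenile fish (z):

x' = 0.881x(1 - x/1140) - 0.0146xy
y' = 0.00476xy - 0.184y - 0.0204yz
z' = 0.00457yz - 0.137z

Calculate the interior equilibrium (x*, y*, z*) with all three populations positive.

x* ≈ 574, y* ≈ 30, z* ≈ 125

From dz/dt = 0: 0.00457y* = 0.137, so y* = 30.
From dx/dt = 0: 0.881(1 - x*/1140) = 0.0146·30, giving x* = 1140·(1 - 0.497) = 574.
From dy/dt = 0: 0.00476·574 - 0.184 = 0.0204z*, so z* = 2.55/0.0204 = 125.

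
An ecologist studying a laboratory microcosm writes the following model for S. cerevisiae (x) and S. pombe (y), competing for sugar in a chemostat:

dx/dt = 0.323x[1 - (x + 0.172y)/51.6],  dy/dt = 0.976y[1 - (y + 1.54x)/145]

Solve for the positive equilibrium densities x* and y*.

x* ≈ 36.3, y* ≈ 89.2

Setting both brackets to zero gives the nullclines x + 0.172y = 51.6 and 1.54x + y = 145.
Substituting y = 145 - 1.54x into the first: x(1 - 0.172·1.54) = 51.6 - 0.172·145.
So x* = 26.7/0.735 = 36.3, and then y* = 145 - 1.54·36.3 = 89.2.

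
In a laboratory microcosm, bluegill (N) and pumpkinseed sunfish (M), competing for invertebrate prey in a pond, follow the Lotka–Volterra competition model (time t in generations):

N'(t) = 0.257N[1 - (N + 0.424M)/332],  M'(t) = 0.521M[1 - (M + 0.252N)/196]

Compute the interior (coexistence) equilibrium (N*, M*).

N* ≈ 279, M* ≈ 126

Setting both brackets to zero gives the nullclines N + 0.424M = 332 and 0.252N + M = 196.
Substituting M = 196 - 0.252N into the first: N(1 - 0.424·0.252) = 332 - 0.424·196.
So N* = 249/0.893 = 279, and then M* = 196 - 0.252·279 = 126.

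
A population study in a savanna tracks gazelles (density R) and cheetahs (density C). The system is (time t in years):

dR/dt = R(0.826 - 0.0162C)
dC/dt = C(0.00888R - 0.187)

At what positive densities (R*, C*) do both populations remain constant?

Set dC/dt = 0 with C > 0: 0.00888R - 0.187 = 0, so R* = 0.187/0.00888 = 21.1.
Set dR/dt = 0 with R > 0: 0.826 - 0.0162C = 0, so C* = 0.826/0.0162 = 51.

R* ≈ 21.1, C* ≈ 51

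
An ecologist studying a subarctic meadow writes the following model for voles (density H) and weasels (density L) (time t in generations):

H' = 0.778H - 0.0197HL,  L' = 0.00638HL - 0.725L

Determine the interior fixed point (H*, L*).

Set dL/dt = 0 with L > 0: 0.00638H - 0.725 = 0, so H* = 0.725/0.00638 = 114.
Set dH/dt = 0 with H > 0: 0.778 - 0.0197L = 0, so L* = 0.778/0.0197 = 39.5.

H* ≈ 114, L* ≈ 39.5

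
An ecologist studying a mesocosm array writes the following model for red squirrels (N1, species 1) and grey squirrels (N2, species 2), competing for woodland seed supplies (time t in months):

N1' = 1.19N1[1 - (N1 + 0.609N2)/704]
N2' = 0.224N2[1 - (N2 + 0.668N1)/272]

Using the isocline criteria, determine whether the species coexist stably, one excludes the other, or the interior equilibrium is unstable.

species 1 excludes species 2

Compare the nullcline intercepts: K1/α12 = 704/0.609 = 1160 > K2 = 272; K2/α21 = 272/0.668 = 407 < K1 = 704.
Since the inequalities point opposite ways, species 1 can invade but species 2 cannot.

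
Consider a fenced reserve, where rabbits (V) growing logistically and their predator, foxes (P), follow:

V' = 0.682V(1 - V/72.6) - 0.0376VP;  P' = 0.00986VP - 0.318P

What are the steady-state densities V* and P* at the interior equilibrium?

From dP/dt = 0 with P > 0: 0.00986V* = 0.318, so V* = 32.3.
Substitute into dV/dt = 0: 0.682(1 - 32.3/72.6) = 0.0376P*.
The bracket is 0.556, giving P* = 0.379/0.0376 = 10.1.

V* ≈ 32.3, P* ≈ 10.1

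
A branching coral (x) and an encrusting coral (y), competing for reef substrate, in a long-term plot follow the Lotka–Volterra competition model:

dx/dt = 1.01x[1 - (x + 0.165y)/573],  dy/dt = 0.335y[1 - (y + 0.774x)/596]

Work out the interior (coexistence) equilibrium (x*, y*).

x* ≈ 544, y* ≈ 175

Setting both brackets to zero gives the nullclines x + 0.165y = 573 and 0.774x + y = 596.
Substituting y = 596 - 0.774x into the first: x(1 - 0.165·0.774) = 573 - 0.165·596.
So x* = 475/0.872 = 544, and then y* = 596 - 0.774·544 = 175.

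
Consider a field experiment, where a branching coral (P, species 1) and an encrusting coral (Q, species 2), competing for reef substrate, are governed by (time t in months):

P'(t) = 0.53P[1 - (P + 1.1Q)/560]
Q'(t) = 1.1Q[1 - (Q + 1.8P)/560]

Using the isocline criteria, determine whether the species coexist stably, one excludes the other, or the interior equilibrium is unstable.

unstable coexistence (outcome depends on initial conditions)

Compare the nullcline intercepts: K1/α12 = 560/1.1 = 509 < K2 = 560; K2/α21 = 560/1.8 = 311 < K1 = 560.
Since both are reversed, neither can invade when rare; the interior point is a saddle.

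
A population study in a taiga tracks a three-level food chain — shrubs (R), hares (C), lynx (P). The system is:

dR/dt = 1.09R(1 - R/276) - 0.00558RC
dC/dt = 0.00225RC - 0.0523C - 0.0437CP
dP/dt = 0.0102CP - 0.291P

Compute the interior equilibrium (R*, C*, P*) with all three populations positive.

From dP/dt = 0: 0.0102C* = 0.291, so C* = 28.5.
From dR/dt = 0: 1.09(1 - R*/276) = 0.00558·28.5, giving R* = 276·(1 - 0.146) = 236.
From dC/dt = 0: 0.00225·236 - 0.0523 = 0.0437P*, so P* = 0.478/0.0437 = 10.9.

R* ≈ 236, C* ≈ 28.5, P* ≈ 10.9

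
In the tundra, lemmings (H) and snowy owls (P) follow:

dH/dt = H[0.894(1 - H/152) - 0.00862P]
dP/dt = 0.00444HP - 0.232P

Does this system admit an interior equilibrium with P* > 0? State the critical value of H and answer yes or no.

Threshold H = 52.3; K > 52.3, so yes, the predator persists.

The predator equation gives dP/dt > 0 only when H > 0.232/0.00444 = 52.3.
Without the predator, H → K = 152. Since 152 > 52.3, the predator can invade and persist.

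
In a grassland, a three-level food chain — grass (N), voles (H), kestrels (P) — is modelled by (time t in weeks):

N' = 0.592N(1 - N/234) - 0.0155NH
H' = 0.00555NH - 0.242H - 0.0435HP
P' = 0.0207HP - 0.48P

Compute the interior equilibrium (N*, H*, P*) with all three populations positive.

From dP/dt = 0: 0.0207H* = 0.48, so H* = 23.2.
From dN/dt = 0: 0.592(1 - N*/234) = 0.0155·23.2, giving N* = 234·(1 - 0.607) = 91.9.
From dH/dt = 0: 0.00555·91.9 - 0.242 = 0.0435P*, so P* = 0.268/0.0435 = 6.17.

N* ≈ 91.9, H* ≈ 23.2, P* ≈ 6.17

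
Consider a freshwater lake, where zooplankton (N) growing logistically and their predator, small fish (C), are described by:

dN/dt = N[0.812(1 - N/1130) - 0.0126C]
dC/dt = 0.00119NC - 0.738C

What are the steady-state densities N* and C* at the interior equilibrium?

N* ≈ 620, C* ≈ 29.1

From dC/dt = 0 with C > 0: 0.00119N* = 0.738, so N* = 620.
Substitute into dN/dt = 0: 0.812(1 - 620/1130) = 0.0126C*.
The bracket is 0.451, giving C* = 0.366/0.0126 = 29.1.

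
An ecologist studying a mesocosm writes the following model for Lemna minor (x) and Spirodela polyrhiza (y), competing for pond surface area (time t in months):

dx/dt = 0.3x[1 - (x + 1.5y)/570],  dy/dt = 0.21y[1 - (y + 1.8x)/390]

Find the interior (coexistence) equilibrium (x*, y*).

x* ≈ 8.82, y* ≈ 374

Setting both brackets to zero gives the nullclines x + 1.5y = 570 and 1.8x + y = 390.
Substituting y = 390 - 1.8x into the first: x(1 - 1.5·1.8) = 570 - 1.5·390.
So x* = -15/-1.7 = 8.82, and then y* = 390 - 1.8·8.82 = 374.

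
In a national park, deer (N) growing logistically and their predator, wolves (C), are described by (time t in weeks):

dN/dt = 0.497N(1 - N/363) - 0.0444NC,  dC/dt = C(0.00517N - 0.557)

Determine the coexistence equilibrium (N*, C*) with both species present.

N* ≈ 108, C* ≈ 7.87

From dC/dt = 0 with C > 0: 0.00517N* = 0.557, so N* = 108.
Substitute into dN/dt = 0: 0.497(1 - 108/363) = 0.0444C*.
The bracket is 0.703, giving C* = 0.349/0.0444 = 7.87.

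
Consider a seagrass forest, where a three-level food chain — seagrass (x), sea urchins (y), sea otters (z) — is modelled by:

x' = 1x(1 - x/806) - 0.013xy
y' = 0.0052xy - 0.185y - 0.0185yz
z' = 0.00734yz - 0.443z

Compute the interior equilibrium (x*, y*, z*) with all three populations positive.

From dz/dt = 0: 0.00734y* = 0.443, so y* = 60.4.
From dx/dt = 0: 1(1 - x*/806) = 0.013·60.4, giving x* = 806·(1 - 0.785) = 174.
From dy/dt = 0: 0.0052·174 - 0.185 = 0.0185z*, so z* = 0.718/0.0185 = 38.8.

x* ≈ 174, y* ≈ 60.4, z* ≈ 38.8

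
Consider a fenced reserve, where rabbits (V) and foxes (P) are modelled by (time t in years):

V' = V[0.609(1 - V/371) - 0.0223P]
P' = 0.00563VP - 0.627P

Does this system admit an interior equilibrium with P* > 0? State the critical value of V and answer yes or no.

The predator equation gives dP/dt > 0 only when V > 0.627/0.00563 = 111.
Without the predator, V → K = 371. Since 371 > 111, the predator can invade and persist.

Threshold V = 111; K > 111, so yes, the predator persists.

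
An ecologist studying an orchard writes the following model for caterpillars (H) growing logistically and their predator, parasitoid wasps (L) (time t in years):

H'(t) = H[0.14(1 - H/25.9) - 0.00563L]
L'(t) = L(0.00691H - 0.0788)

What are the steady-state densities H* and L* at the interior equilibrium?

From dL/dt = 0 with L > 0: 0.00691H* = 0.0788, so H* = 11.4.
Substitute into dH/dt = 0: 0.14(1 - 11.4/25.9) = 0.00563L*.
The bracket is 0.56, giving L* = 0.0784/0.00563 = 13.9.

H* ≈ 11.4, L* ≈ 13.9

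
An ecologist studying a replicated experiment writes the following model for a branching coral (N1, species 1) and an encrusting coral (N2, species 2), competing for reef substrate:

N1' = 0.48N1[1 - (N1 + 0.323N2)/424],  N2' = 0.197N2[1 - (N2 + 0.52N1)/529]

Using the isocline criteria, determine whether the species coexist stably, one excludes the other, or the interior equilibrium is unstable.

stable coexistence

Compare the nullcline intercepts: K1/α12 = 424/0.323 = 1310 > K2 = 529; K2/α21 = 529/0.52 = 1020 > K1 = 424.
Since both inequalities hold, each species can invade when rare, so the interior equilibrium is stable.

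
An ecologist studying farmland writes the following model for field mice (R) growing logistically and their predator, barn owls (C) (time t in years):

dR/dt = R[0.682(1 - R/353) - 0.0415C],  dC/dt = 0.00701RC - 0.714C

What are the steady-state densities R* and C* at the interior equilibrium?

R* ≈ 102, C* ≈ 11.7

From dC/dt = 0 with C > 0: 0.00701R* = 0.714, so R* = 102.
Substitute into dR/dt = 0: 0.682(1 - 102/353) = 0.0415C*.
The bracket is 0.711, giving C* = 0.485/0.0415 = 11.7.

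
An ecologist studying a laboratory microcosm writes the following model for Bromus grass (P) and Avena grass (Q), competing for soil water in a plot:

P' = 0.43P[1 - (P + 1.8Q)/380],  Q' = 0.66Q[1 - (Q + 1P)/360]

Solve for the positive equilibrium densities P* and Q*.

P* ≈ 335, Q* ≈ 25

Setting both brackets to zero gives the nullclines P + 1.8Q = 380 and 1P + Q = 360.
Substituting Q = 360 - 1P into the first: P(1 - 1.8·1) = 380 - 1.8·360.
So P* = -268/-0.8 = 335, and then Q* = 360 - 1·335 = 25.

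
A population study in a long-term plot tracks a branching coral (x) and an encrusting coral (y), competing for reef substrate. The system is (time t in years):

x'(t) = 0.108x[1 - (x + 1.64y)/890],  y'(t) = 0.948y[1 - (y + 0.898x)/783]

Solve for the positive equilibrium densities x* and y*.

x* ≈ 834, y* ≈ 34.3

Setting both brackets to zero gives the nullclines x + 1.64y = 890 and 0.898x + y = 783.
Substituting y = 783 - 0.898x into the first: x(1 - 1.64·0.898) = 890 - 1.64·783.
So x* = -394/-0.473 = 834, and then y* = 783 - 0.898·834 = 34.3.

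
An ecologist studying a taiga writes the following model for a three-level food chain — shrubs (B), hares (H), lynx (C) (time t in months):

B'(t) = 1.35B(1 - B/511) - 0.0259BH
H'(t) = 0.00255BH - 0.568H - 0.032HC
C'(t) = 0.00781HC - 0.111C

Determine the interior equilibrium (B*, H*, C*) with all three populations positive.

B* ≈ 372, H* ≈ 14.2, C* ≈ 11.9

From dC/dt = 0: 0.00781H* = 0.111, so H* = 14.2.
From dB/dt = 0: 1.35(1 - B*/511) = 0.0259·14.2, giving B* = 511·(1 - 0.273) = 372.
From dH/dt = 0: 0.00255·372 - 0.568 = 0.032C*, so C* = 0.38/0.032 = 11.9.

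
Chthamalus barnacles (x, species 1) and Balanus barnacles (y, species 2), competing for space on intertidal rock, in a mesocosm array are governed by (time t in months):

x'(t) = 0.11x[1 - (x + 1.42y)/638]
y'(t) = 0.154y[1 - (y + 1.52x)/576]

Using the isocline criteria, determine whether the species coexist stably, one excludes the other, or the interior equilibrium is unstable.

unstable coexistence (outcome depends on initial conditions)

Compare the nullcline intercepts: K1/α12 = 638/1.42 = 449 < K2 = 576; K2/α21 = 576/1.52 = 379 < K1 = 638.
Since both are reversed, neither can invade when rare; the interior point is a saddle.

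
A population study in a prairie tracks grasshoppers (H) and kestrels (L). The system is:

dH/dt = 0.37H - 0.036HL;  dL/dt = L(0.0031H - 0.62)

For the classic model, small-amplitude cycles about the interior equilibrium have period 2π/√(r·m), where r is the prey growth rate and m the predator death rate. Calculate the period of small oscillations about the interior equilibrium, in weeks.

T ≈ 13.1 weeks

Here r = 0.37 and m = 0.62, so r·m = 0.229.
ω = √0.229 = 0.479 per week, hence T = 2π/ω ≈ 13.1 weeks.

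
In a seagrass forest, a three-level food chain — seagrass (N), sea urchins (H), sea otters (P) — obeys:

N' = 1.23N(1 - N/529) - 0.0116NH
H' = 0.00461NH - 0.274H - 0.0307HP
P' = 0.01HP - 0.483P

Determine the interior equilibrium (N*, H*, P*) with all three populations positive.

From dP/dt = 0: 0.01H* = 0.483, so H* = 48.3.
From dN/dt = 0: 1.23(1 - N*/529) = 0.0116·48.3, giving N* = 529·(1 - 0.456) = 288.
From dH/dt = 0: 0.00461·288 - 0.274 = 0.0307P*, so P* = 1.05/0.0307 = 34.3.

N* ≈ 288, H* ≈ 48.3, P* ≈ 34.3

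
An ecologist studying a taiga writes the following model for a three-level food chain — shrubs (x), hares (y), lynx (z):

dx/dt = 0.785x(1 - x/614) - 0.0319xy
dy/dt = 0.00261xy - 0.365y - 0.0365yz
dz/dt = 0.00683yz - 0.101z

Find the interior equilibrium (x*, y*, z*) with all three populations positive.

From dz/dt = 0: 0.00683y* = 0.101, so y* = 14.8.
From dx/dt = 0: 0.785(1 - x*/614) = 0.0319·14.8, giving x* = 614·(1 - 0.601) = 245.
From dy/dt = 0: 0.00261·245 - 0.365 = 0.0365z*, so z* = 0.275/0.0365 = 7.52.

x* ≈ 245, y* ≈ 14.8, z* ≈ 7.52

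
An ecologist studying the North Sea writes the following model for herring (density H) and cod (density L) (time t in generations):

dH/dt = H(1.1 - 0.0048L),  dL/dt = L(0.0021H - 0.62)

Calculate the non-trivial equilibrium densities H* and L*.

H* ≈ 295, L* ≈ 229

Set dL/dt = 0 with L > 0: 0.0021H - 0.62 = 0, so H* = 0.62/0.0021 = 295.
Set dH/dt = 0 with H > 0: 1.1 - 0.0048L = 0, so L* = 1.1/0.0048 = 229.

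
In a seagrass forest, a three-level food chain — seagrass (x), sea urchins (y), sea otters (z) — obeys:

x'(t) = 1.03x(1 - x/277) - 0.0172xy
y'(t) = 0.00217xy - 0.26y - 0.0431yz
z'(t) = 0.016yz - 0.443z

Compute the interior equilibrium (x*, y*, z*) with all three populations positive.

From dz/dt = 0: 0.016y* = 0.443, so y* = 27.7.
From dx/dt = 0: 1.03(1 - x*/277) = 0.0172·27.7, giving x* = 277·(1 - 0.462) = 149.
From dy/dt = 0: 0.00217·149 - 0.26 = 0.0431z*, so z* = 0.0632/0.0431 = 1.47.

x* ≈ 149, y* ≈ 27.7, z* ≈ 1.47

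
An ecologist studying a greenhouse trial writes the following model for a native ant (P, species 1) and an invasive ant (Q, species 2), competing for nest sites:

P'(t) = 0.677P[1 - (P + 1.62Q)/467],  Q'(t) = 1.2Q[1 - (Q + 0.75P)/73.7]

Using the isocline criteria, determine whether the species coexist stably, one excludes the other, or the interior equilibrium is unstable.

species 1 excludes species 2

Compare the nullcline intercepts: K1/α12 = 467/1.62 = 288 > K2 = 73.7; K2/α21 = 73.7/0.75 = 98.3 < K1 = 467.
Since the inequalities point opposite ways, species 1 can invade but species 2 cannot.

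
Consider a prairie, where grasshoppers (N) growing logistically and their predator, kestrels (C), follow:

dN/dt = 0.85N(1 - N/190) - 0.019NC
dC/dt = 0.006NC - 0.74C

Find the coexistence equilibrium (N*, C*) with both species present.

From dC/dt = 0 with C > 0: 0.006N* = 0.74, so N* = 123.
Substitute into dN/dt = 0: 0.85(1 - 123/190) = 0.019C*.
The bracket is 0.351, giving C* = 0.298/0.019 = 15.7.

N* ≈ 123, C* ≈ 15.7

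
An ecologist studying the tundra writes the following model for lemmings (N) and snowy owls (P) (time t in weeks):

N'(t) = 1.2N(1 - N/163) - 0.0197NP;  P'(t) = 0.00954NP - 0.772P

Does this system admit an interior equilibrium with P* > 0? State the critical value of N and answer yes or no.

Threshold N = 80.9; K > 80.9, so yes, the predator persists.

The predator equation gives dP/dt > 0 only when N > 0.772/0.00954 = 80.9.
Without the predator, N → K = 163. Since 163 > 80.9, the predator can invade and persist.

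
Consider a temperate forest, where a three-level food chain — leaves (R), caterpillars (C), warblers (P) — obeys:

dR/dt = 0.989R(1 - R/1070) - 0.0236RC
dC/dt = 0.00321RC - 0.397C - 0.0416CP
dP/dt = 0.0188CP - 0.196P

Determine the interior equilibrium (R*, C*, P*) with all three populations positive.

R* ≈ 804, C* ≈ 10.4, P* ≈ 52.5

From dP/dt = 0: 0.0188C* = 0.196, so C* = 10.4.
From dR/dt = 0: 0.989(1 - R*/1070) = 0.0236·10.4, giving R* = 1070·(1 - 0.249) = 804.
From dC/dt = 0: 0.00321·804 - 0.397 = 0.0416P*, so P* = 2.18/0.0416 = 52.5.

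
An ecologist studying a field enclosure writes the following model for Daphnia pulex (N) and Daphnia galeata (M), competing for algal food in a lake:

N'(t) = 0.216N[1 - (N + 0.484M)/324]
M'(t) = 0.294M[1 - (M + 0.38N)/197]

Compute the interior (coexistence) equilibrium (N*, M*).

Setting both brackets to zero gives the nullclines N + 0.484M = 324 and 0.38N + M = 197.
Substituting M = 197 - 0.38N into the first: N(1 - 0.484·0.38) = 324 - 0.484·197.
So N* = 229/0.816 = 280, and then M* = 197 - 0.38·280 = 90.5.

N* ≈ 280, M* ≈ 90.5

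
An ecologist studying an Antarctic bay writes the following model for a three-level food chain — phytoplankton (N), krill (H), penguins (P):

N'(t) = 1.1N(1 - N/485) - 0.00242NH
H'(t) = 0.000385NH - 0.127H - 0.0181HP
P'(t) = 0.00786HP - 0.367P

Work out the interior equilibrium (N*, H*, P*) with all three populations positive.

From dP/dt = 0: 0.00786H* = 0.367, so H* = 46.7.
From dN/dt = 0: 1.1(1 - N*/485) = 0.00242·46.7, giving N* = 485·(1 - 0.103) = 435.
From dH/dt = 0: 0.000385·435 - 0.127 = 0.0181P*, so P* = 0.0405/0.0181 = 2.24.

N* ≈ 435, H* ≈ 46.7, P* ≈ 2.24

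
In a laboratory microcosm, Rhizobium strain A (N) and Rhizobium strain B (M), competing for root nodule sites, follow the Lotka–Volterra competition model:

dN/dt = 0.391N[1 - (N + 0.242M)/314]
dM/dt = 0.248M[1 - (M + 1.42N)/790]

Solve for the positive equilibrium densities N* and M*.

Setting both brackets to zero gives the nullclines N + 0.242M = 314 and 1.42N + M = 790.
Substituting M = 790 - 1.42N into the first: N(1 - 0.242·1.42) = 314 - 0.242·790.
So N* = 123/0.656 = 187, and then M* = 790 - 1.42·187 = 524.

N* ≈ 187, M* ≈ 524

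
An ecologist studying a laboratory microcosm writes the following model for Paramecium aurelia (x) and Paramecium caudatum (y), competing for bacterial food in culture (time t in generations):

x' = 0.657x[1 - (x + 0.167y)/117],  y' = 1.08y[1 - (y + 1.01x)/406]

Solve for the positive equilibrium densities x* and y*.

x* ≈ 59.2, y* ≈ 346

Setting both brackets to zero gives the nullclines x + 0.167y = 117 and 1.01x + y = 406.
Substituting y = 406 - 1.01x into the first: x(1 - 0.167·1.01) = 117 - 0.167·406.
So x* = 49.2/0.831 = 59.2, and then y* = 406 - 1.01·59.2 = 346.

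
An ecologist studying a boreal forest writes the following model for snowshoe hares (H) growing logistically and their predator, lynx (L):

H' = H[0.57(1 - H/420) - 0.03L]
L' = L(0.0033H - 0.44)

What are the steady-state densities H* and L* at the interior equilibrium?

From dL/dt = 0 with L > 0: 0.0033H* = 0.44, so H* = 133.
Substitute into dH/dt = 0: 0.57(1 - 133/420) = 0.03L*.
The bracket is 0.683, giving L* = 0.389/0.03 = 13.

H* ≈ 133, L* ≈ 13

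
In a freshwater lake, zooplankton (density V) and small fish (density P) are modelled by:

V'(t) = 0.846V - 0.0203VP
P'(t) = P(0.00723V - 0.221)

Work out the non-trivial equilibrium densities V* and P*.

V* ≈ 30.6, P* ≈ 41.7

Set dP/dt = 0 with P > 0: 0.00723V - 0.221 = 0, so V* = 0.221/0.00723 = 30.6.
Set dV/dt = 0 with V > 0: 0.846 - 0.0203P = 0, so P* = 0.846/0.0203 = 41.7.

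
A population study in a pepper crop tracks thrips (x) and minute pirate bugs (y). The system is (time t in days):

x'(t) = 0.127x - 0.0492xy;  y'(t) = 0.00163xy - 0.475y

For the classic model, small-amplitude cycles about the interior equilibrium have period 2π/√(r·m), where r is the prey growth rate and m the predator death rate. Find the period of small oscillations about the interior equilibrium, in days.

Here r = 0.127 and m = 0.475, so r·m = 0.0603.
ω = √0.0603 = 0.246 per day, hence T = 2π/ω ≈ 25.6 days.

T ≈ 25.6 days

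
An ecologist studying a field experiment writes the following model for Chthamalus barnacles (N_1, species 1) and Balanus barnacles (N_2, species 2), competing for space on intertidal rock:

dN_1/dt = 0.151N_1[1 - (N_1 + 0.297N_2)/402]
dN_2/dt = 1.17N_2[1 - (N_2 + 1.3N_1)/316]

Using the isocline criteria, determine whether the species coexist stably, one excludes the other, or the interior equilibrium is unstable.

Compare the nullcline intercepts: K1/α12 = 402/0.297 = 1350 > K2 = 316; K2/α21 = 316/1.3 = 243 < K1 = 402.
Since the inequalities point opposite ways, species 1 can invade but species 2 cannot.

species 1 excludes species 2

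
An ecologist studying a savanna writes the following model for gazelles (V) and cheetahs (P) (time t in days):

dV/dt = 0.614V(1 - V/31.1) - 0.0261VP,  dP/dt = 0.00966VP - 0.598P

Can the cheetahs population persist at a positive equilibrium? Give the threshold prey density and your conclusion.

Threshold V = 61.9; K < 61.9, so no, the predator goes extinct.

The predator equation gives dP/dt > 0 only when V > 0.598/0.00966 = 61.9.
Without the predator, V → K = 31.1. Since 31.1 < 61.9, the predator cannot invade.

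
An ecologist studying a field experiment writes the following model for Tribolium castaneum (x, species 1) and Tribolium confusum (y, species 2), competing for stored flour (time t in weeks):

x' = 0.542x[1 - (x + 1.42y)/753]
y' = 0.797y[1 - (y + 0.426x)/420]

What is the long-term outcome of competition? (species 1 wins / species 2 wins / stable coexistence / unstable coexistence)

stable coexistence

Compare the nullcline intercepts: K1/α12 = 753/1.42 = 530 > K2 = 420; K2/α21 = 420/0.426 = 986 > K1 = 753.
Since both inequalities hold, each species can invade when rare, so the interior equilibrium is stable.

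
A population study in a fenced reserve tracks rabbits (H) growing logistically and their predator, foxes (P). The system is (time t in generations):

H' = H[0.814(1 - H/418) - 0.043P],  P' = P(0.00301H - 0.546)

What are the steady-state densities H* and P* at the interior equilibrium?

From dP/dt = 0 with P > 0: 0.00301H* = 0.546, so H* = 181.
Substitute into dH/dt = 0: 0.814(1 - 181/418) = 0.043P*.
The bracket is 0.566, giving P* = 0.461/0.043 = 10.7.

H* ≈ 181, P* ≈ 10.7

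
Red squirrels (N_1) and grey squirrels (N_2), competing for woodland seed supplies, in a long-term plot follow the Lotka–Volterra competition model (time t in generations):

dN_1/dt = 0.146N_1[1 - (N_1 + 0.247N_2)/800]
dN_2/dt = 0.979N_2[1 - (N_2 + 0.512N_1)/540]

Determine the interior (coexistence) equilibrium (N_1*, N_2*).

N_1* ≈ 763, N_2* ≈ 149

Setting both brackets to zero gives the nullclines N_1 + 0.247N_2 = 800 and 0.512N_1 + N_2 = 540.
Substituting N_2 = 540 - 0.512N_1 into the first: N_1(1 - 0.247·0.512) = 800 - 0.247·540.
So N_1* = 667/0.874 = 763, and then N_2* = 540 - 0.512·763 = 149.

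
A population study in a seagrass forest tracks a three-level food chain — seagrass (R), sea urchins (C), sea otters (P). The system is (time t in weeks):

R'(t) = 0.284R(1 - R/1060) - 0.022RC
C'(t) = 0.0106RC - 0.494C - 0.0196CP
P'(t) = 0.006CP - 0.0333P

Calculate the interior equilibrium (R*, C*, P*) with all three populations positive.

R* ≈ 604, C* ≈ 5.55, P* ≈ 302

From dP/dt = 0: 0.006C* = 0.0333, so C* = 5.55.
From dR/dt = 0: 0.284(1 - R*/1060) = 0.022·5.55, giving R* = 1060·(1 - 0.43) = 604.
From dC/dt = 0: 0.0106·604 - 0.494 = 0.0196P*, so P* = 5.91/0.0196 = 302.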